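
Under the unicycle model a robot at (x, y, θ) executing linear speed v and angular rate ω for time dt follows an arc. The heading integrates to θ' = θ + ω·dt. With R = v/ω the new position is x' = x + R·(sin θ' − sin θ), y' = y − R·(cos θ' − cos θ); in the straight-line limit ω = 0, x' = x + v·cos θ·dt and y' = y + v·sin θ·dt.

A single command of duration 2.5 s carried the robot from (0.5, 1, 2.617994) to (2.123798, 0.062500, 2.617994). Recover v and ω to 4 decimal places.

v = -0.7500, ω = 0.0000

Δθ = 2.617994 − 2.617994 = 0.000000
ω = Δθ/dt = 0.000000/2.5 = 0.0000
ω = 0 → v = (Δx·cos θ + Δy·sin θ)/dt = -0.7500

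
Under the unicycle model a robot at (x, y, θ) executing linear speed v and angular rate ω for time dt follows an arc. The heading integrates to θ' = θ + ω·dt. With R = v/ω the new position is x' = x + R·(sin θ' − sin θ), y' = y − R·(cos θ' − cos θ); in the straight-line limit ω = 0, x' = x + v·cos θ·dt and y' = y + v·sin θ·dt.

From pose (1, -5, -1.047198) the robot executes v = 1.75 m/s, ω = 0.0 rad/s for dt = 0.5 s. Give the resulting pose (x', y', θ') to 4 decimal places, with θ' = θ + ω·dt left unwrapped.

θ' = -1.0472 + 0.0·0.5 = -1.0472
ω = 0 → straight: x' = 1 + 1.75·cos(-1.0472)·0.5 = 1.4375
y' = -5 + 1.75·sin(-1.0472)·0.5 = -5.7578

(1.4375, -5.7578, -1.0472)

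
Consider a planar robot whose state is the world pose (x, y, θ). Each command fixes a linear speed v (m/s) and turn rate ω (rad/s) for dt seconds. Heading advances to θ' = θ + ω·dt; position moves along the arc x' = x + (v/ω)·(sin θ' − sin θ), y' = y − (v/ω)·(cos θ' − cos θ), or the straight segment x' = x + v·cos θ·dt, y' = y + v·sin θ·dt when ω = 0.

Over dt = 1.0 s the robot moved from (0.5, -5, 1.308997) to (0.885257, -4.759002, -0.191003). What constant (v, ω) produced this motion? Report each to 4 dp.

Δθ = -0.191003 − 1.308997 = -1.500000
ω = Δθ/dt = -1.500000/1.0 = -1.5000
R = Δx/(sin θ' − sin θ) = -0.3333
v = R·ω = -0.3333·-1.5000 = 0.5000

v = 0.5000, ω = -1.5000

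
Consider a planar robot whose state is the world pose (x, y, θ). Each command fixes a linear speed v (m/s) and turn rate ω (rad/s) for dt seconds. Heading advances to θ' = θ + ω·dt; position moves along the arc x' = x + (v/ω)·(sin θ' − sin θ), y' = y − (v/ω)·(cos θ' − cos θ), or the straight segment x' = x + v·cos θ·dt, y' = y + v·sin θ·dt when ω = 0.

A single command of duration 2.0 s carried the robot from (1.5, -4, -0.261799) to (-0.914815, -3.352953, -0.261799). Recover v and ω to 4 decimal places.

v = -1.2500, ω = 0.0000

Δθ = -0.261799 − -0.261799 = 0.000000
ω = Δθ/dt = 0.000000/2.0 = 0.0000
ω = 0 → v = (Δx·cos θ + Δy·sin θ)/dt = -1.2500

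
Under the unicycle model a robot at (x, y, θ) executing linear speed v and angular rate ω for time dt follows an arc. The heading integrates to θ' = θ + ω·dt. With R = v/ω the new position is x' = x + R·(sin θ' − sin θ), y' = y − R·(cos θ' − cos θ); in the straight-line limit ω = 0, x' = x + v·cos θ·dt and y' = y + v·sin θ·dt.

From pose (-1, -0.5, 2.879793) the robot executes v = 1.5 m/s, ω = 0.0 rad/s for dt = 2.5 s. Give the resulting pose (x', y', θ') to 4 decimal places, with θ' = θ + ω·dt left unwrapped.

(-4.6222, 0.4706, 2.8798)

θ' = 2.8798 + 0.0·2.5 = 2.8798
ω = 0 → straight: x' = -1 + 1.5·cos(2.8798)·2.5 = -4.6222
y' = -0.5 + 1.5·sin(2.8798)·2.5 = 0.4706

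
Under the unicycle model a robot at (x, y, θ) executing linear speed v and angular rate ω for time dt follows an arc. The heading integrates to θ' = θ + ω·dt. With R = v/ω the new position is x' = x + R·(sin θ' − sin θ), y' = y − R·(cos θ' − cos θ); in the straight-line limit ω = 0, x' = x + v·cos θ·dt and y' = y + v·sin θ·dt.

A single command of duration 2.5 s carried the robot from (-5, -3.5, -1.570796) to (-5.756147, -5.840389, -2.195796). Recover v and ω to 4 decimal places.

Δθ = -2.195796 − -1.570796 = -0.625000
ω = Δθ/dt = -0.625000/2.5 = -0.2500
R = −Δy/(cos θ' − cos θ) = -4.0000
v = R·ω = -4.0000·-0.2500 = 1.0000

v = 1.0000, ω = -0.2500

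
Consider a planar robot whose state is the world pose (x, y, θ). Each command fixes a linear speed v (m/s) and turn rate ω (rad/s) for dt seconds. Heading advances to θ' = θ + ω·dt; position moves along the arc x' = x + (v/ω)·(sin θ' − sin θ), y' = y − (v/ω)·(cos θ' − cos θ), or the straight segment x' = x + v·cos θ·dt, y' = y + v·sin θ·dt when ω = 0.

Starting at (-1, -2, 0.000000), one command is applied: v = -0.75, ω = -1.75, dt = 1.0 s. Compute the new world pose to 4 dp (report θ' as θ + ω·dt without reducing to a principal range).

θ' = 0.0000 + -1.75·1.0 = -1.7500
R = v/ω = -0.75/-1.75 = 0.4286
x' = -1 + 0.4286·(sin -1.7500 − sin 0.0000) = -1.4217
y' = -2 − 0.4286·(cos -1.7500 − cos 0.0000) = -1.4950

(-1.4217, -1.4950, -1.7500)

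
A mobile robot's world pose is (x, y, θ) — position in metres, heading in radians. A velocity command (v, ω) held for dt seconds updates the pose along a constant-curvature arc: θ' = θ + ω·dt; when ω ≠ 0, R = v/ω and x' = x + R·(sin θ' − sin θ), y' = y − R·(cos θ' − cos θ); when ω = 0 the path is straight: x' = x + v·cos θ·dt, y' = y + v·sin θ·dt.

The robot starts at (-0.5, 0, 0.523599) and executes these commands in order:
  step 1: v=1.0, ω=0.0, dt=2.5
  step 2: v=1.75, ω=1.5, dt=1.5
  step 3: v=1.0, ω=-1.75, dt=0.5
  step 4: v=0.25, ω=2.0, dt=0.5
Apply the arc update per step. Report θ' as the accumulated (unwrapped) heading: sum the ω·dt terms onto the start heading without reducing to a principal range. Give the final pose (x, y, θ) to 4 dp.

step 1: θ'=0.5236 (straight) → pose (1.6651, 1.2500, 0.5236)
step 2: θ'=2.7736 (R=1.1667) → pose (1.5014, 3.3489, 2.7736)
step 3: θ'=1.8986 (R=-0.5714) → pose (1.1660, 3.6981, 1.8986)
step 4: θ'=2.8986 (R=0.1250) → pose (1.0777, 3.7792, 2.8986)

(1.0777, 3.7792, 2.8986)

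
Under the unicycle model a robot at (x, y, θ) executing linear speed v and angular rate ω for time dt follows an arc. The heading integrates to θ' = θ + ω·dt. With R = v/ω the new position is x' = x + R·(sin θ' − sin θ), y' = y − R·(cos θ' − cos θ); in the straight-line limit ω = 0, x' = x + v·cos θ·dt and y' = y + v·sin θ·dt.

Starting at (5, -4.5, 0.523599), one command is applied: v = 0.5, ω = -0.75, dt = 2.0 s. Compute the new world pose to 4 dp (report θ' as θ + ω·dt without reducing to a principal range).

θ' = 0.5236 + -0.75·2.0 = -0.9764
R = v/ω = 0.5/-0.75 = -0.6667
x' = 5 + -0.6667·(sin -0.9764 − sin 0.5236) = 5.8857
y' = -4.5 − -0.6667·(cos -0.9764 − cos 0.5236) = -4.7040

(5.8857, -4.7040, -0.9764)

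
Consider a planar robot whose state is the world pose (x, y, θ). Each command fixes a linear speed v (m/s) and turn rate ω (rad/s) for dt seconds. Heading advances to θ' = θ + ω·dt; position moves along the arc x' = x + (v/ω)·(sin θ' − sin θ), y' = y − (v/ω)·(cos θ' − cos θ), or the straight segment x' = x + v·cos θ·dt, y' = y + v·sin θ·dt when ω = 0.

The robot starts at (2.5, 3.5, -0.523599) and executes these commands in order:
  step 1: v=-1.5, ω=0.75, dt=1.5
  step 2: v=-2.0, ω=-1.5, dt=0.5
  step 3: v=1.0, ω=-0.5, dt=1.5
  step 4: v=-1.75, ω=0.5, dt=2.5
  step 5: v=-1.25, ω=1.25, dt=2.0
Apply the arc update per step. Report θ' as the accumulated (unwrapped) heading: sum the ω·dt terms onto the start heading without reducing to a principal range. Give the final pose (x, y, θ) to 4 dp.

step 1: θ'=0.6014 (R=-2.0000) → pose (0.3684, 3.4170, 0.6014)
step 2: θ'=-0.1486 (R=1.3333) → pose (-0.5834, 3.1978, -0.1486)
step 3: θ'=-0.8986 (R=-2.0000) → pose (0.6854, 2.4652, -0.8986)
step 4: θ'=0.3514 (R=-3.5000) → pose (-3.2579, 3.5719, 0.3514)
step 5: θ'=2.8514 (R=-1.0000) → pose (-3.1999, 1.6748, 2.8514)

(-3.1999, 1.6748, 2.8514)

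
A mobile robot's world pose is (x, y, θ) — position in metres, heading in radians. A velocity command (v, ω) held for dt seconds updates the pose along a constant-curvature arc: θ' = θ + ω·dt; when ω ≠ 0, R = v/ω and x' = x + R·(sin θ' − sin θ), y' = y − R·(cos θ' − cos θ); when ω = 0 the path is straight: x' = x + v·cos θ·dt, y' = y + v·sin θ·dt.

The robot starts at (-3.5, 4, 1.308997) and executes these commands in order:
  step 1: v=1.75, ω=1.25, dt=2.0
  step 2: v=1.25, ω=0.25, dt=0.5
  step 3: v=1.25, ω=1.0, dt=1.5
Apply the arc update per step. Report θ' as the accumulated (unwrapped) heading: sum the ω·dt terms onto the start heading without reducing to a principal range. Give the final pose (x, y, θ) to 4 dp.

(-6.2327, 3.3421, 5.4340)

step 1: θ'=3.8090 (R=1.4000) → pose (-5.7188, 5.4619, 3.8090)
step 2: θ'=3.9340 (R=5.0000) → pose (-6.1843, 5.0455, 3.9340)
step 3: θ'=5.4340 (R=1.2500) → pose (-6.2327, 3.3421, 5.4340)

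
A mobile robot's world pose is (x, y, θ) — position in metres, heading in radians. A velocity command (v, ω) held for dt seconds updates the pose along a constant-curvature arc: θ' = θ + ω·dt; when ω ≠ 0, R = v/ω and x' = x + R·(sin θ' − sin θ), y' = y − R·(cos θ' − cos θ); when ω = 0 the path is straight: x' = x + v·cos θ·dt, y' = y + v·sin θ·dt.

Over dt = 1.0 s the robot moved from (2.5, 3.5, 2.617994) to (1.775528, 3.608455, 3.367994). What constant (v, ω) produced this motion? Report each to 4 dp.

Δθ = 3.367994 − 2.617994 = 0.750000
ω = Δθ/dt = 0.750000/1.0 = 0.7500
R = Δx/(sin θ' − sin θ) = 1.0000
v = R·ω = 1.0000·0.7500 = 0.7500

v = 0.7500, ω = 0.7500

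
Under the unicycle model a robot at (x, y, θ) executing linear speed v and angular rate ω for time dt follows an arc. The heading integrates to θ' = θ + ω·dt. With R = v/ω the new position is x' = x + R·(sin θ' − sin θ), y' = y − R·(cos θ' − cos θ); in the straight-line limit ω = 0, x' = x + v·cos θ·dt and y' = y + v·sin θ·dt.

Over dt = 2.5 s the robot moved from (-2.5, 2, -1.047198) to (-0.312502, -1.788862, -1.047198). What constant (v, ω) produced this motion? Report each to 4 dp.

Δθ = -1.047198 − -1.047198 = 0.000000
ω = Δθ/dt = 0.000000/2.5 = 0.0000
ω = 0 → v = (Δx·cos θ + Δy·sin θ)/dt = 1.7500

v = 1.7500, ω = 0.0000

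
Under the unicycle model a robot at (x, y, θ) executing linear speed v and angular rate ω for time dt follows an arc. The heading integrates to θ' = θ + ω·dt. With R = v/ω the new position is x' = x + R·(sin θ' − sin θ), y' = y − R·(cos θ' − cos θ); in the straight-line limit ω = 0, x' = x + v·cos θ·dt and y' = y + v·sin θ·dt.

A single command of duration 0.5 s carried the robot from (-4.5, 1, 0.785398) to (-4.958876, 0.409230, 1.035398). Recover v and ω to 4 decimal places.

v = -1.5000, ω = 0.5000

Δθ = 1.035398 − 0.785398 = 0.250000
ω = Δθ/dt = 0.250000/0.5 = 0.5000
R = −Δy/(cos θ' − cos θ) = -3.0000
v = R·ω = -3.0000·0.5000 = -1.5000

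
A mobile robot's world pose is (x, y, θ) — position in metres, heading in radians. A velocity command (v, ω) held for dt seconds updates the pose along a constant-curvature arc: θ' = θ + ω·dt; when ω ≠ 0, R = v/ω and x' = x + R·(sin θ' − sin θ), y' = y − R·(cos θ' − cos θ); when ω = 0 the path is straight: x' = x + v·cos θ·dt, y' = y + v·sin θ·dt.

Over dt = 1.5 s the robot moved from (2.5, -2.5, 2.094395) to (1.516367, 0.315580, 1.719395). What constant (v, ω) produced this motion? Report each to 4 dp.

v = 2.0000, ω = -0.2500

Δθ = 1.719395 − 2.094395 = -0.375000
ω = Δθ/dt = -0.375000/1.5 = -0.2500
R = −Δy/(cos θ' − cos θ) = -8.0000
v = R·ω = -8.0000·-0.2500 = 2.0000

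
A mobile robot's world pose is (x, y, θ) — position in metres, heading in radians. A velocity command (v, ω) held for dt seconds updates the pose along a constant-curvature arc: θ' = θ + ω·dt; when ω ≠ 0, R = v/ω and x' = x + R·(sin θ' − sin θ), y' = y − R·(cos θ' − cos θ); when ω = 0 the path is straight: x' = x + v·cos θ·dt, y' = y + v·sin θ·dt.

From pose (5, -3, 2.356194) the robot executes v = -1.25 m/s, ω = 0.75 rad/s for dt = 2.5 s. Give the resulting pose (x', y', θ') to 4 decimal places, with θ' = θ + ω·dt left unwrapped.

θ' = 2.3562 + 0.75·2.5 = 4.2312
R = v/ω = -1.25/0.75 = -1.6667
x' = 5 + -1.6667·(sin 4.2312 − sin 2.3562) = 7.6559
y' = -3 − -1.6667·(cos 4.2312 − cos 2.3562) = -2.5929

(7.6559, -2.5929, 4.2312)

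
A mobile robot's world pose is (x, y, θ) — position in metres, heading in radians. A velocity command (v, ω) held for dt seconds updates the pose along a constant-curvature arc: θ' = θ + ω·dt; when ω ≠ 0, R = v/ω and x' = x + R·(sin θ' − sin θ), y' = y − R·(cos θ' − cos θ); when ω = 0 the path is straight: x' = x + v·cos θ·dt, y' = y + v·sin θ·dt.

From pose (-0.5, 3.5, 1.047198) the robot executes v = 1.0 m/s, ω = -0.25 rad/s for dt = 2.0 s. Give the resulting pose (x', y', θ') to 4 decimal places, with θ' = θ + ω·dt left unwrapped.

θ' = 1.0472 + -0.25·2.0 = 0.5472
R = v/ω = 1.0/-0.25 = -4.0000
x' = -0.5 + -4.0000·(sin 0.5472 − sin 1.0472) = 0.8829
y' = 3.5 − -4.0000·(cos 0.5472 − cos 1.0472) = 4.9159

(0.8829, 4.9159, 0.5472)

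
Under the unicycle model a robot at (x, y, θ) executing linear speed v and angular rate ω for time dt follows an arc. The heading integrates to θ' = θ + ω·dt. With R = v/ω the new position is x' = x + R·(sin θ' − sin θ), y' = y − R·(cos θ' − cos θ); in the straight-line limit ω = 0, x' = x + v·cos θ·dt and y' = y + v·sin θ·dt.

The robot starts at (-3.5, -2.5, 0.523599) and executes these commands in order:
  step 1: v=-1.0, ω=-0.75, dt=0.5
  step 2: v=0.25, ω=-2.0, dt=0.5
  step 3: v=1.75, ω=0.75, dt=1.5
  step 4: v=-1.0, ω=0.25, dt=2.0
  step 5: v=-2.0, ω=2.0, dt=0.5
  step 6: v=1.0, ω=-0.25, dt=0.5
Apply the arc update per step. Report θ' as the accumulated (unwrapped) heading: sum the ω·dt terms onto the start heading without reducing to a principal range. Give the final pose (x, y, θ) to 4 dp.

step 1: θ'=0.1486 (R=1.3333) → pose (-3.9693, -2.6639, 0.1486)
step 2: θ'=-0.8514 (R=-0.1250) → pose (-3.8567, -2.7052, -0.8514)
step 3: θ'=0.2736 (R=2.3333) → pose (-1.4711, -3.4142, 0.2736)
step 4: θ'=0.7736 (R=-4.0000) → pose (-3.1852, -4.4039, 0.7736)
step 5: θ'=1.7736 (R=-1.0000) → pose (-3.4660, -5.3207, 1.7736)
step 6: θ'=1.6486 (R=-4.0000) → pose (-3.5359, -4.8259, 1.6486)

(-3.5359, -4.8259, 1.6486)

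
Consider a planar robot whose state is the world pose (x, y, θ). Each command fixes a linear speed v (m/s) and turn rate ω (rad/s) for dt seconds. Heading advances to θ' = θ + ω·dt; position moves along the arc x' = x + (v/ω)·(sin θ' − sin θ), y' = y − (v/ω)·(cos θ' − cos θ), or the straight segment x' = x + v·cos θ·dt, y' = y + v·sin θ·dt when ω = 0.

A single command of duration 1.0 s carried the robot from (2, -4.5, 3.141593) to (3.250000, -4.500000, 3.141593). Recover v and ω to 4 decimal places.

v = -1.2500, ω = 0.0000

Δθ = 3.141593 − 3.141593 = 0.000000
ω = Δθ/dt = 0.000000/1.0 = 0.0000
ω = 0 → v = (Δx·cos θ + Δy·sin θ)/dt = -1.2500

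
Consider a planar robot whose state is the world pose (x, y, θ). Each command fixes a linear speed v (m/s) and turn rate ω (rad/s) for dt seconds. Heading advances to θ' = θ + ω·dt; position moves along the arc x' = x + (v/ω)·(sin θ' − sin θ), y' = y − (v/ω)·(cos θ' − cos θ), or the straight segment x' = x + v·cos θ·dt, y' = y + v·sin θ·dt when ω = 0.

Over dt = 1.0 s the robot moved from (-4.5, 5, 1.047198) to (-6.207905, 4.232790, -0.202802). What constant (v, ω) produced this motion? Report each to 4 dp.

v = -2.0000, ω = -1.2500

Δθ = -0.202802 − 1.047198 = -1.250000
ω = Δθ/dt = -1.250000/1.0 = -1.2500
R = Δx/(sin θ' − sin θ) = 1.6000
v = R·ω = 1.6000·-1.2500 = -2.0000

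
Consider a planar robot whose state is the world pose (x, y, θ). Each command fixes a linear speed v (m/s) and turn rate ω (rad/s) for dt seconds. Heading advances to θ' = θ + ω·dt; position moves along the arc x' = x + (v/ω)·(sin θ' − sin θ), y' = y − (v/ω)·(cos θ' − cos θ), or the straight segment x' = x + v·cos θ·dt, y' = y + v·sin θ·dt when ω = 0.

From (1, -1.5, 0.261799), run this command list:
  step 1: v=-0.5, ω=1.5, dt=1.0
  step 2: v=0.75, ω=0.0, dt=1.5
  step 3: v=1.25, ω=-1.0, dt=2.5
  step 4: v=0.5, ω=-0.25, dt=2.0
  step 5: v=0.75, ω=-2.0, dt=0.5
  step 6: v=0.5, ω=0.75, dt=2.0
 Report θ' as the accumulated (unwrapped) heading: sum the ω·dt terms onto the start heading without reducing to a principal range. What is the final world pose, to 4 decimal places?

step 1: θ'=1.7618 (R=-0.3333) → pose (0.7590, -1.8853, 1.7618)
step 2: θ'=1.7618 (straight) → pose (0.5454, -0.7807, 1.7618)
step 3: θ'=-0.7382 (R=-1.2500) → pose (2.6139, 0.3812, -0.7382)
step 4: θ'=-1.2382 (R=-2.0000) → pose (3.1584, -0.4452, -1.2382)
step 5: θ'=-2.2382 (R=-0.3750) → pose (3.0985, -0.7997, -2.2382)
step 6: θ'=-0.7382 (R=0.6667) → pose (3.1734, -1.7055, -0.7382)

(3.1734, -1.7055, -0.7382)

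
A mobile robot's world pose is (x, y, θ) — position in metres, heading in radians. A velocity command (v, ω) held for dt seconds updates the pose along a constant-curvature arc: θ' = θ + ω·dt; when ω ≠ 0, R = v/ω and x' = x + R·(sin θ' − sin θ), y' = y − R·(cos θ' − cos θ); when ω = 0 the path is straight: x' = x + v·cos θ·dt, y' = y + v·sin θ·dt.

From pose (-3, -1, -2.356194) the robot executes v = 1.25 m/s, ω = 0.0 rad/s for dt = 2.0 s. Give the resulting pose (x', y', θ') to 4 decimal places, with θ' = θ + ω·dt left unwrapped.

(-4.7678, -2.7678, -2.3562)

θ' = -2.3562 + 0.0·2.0 = -2.3562
ω = 0 → straight: x' = -3 + 1.25·cos(-2.3562)·2.0 = -4.7678
y' = -1 + 1.25·sin(-2.3562)·2.0 = -2.7678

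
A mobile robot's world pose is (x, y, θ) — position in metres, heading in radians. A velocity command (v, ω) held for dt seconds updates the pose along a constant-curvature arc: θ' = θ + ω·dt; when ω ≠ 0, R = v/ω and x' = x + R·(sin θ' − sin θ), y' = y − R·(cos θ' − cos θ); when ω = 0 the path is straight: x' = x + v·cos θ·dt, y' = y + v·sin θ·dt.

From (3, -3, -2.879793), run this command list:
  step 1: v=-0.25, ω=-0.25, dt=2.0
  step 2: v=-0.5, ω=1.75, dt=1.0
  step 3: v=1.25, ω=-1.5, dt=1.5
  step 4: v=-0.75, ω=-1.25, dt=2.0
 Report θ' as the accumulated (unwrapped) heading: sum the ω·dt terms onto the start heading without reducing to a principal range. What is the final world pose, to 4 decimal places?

(1.9931, -4.3416, -6.3798)

step 1: θ'=-3.3798 (R=1.0000) → pose (3.4948, -2.9942, -3.3798)
step 2: θ'=-1.6298 (R=-0.2857) → pose (3.8474, -2.7334, -1.6298)
step 3: θ'=-3.8798 (R=-0.8333) → pose (2.4547, -3.3006, -3.8798)
step 4: θ'=-6.3798 (R=0.6000) → pose (1.9931, -4.3416, -6.3798)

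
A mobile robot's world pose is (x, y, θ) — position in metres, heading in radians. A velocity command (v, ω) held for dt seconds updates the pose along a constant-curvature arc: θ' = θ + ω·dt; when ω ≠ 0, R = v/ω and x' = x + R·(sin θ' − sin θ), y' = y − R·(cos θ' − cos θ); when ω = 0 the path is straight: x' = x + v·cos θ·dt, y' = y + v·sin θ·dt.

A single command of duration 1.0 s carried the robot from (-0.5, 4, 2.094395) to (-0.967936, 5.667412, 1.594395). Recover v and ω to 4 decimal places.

v = 1.7500, ω = -0.5000

Δθ = 1.594395 − 2.094395 = -0.500000
ω = Δθ/dt = -0.500000/1.0 = -0.5000
R = −Δy/(cos θ' − cos θ) = -3.5000
v = R·ω = -3.5000·-0.5000 = 1.7500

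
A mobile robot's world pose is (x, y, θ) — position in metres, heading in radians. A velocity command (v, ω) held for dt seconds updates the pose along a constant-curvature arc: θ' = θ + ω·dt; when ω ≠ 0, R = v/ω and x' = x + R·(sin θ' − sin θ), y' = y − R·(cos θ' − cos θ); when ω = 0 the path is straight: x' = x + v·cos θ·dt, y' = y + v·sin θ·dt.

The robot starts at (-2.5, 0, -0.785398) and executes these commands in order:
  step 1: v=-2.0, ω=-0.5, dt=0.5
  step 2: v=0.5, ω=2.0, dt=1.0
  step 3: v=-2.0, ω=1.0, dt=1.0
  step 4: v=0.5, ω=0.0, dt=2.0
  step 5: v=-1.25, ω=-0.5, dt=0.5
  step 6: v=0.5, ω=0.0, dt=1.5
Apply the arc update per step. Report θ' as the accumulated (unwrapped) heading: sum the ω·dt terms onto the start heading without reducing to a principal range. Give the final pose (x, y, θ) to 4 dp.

(-3.2203, -0.0694, 1.7146)

step 1: θ'=-1.0354 (R=4.0000) → pose (-3.1118, 0.7877, -1.0354)
step 2: θ'=0.9646 (R=0.2500) → pose (-2.6914, 0.7728, 0.9646)
step 3: θ'=1.9646 (R=-2.0000) → pose (-2.8946, -1.1341, 1.9646)
step 4: θ'=1.9646 (straight) → pose (-3.2783, -0.2106, 1.9646)
step 5: θ'=1.7146 (R=2.5000) → pose (-3.1128, -0.8116, 1.7146)
step 6: θ'=1.7146 (straight) → pose (-3.2203, -0.0694, 1.7146)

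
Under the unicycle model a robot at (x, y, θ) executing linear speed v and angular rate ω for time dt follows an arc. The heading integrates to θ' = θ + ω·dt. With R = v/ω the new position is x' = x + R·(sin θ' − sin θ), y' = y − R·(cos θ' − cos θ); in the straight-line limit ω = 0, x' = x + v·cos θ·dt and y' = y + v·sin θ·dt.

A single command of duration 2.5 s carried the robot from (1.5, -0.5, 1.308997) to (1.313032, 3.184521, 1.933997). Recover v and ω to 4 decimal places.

Δθ = 1.933997 − 1.308997 = 0.625000
ω = Δθ/dt = 0.625000/2.5 = 0.2500
R = −Δy/(cos θ' − cos θ) = 6.0000
v = R·ω = 6.0000·0.2500 = 1.5000

v = 1.5000, ω = 0.2500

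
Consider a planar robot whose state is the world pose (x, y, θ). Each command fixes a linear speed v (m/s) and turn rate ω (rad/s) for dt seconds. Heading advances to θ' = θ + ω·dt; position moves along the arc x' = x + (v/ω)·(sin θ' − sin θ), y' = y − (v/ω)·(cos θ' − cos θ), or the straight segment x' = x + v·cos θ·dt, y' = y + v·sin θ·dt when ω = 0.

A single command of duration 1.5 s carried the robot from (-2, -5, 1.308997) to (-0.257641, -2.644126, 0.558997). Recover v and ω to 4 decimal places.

Δθ = 0.558997 − 1.308997 = -0.750000
ω = Δθ/dt = -0.750000/1.5 = -0.5000
R = −Δy/(cos θ' − cos θ) = -4.0000
v = R·ω = -4.0000·-0.5000 = 2.0000

v = 2.0000, ω = -0.5000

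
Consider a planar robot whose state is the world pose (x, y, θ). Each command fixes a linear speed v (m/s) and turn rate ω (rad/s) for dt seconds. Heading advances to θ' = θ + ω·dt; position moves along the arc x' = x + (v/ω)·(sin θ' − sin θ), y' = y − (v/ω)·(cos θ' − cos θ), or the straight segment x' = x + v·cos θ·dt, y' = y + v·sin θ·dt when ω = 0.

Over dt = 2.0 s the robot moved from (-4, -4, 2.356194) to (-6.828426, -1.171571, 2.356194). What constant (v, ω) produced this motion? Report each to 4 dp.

Δθ = 2.356194 − 2.356194 = 0.000000
ω = Δθ/dt = 0.000000/2.0 = 0.0000
ω = 0 → v = (Δx·cos θ + Δy·sin θ)/dt = 2.0000

v = 2.0000, ω = 0.0000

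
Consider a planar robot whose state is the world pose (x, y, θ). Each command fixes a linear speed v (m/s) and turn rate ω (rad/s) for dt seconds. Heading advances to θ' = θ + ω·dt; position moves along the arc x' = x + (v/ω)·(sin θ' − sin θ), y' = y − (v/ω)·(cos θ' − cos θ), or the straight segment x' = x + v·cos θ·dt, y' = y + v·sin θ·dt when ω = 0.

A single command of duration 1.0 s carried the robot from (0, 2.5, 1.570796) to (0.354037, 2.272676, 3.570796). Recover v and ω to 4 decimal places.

Δθ = 3.570796 − 1.570796 = 2.000000
ω = Δθ/dt = 2.000000/1.0 = 2.0000
R = Δx/(sin θ' − sin θ) = -0.2500
v = R·ω = -0.2500·2.0000 = -0.5000

v = -0.5000, ω = 2.0000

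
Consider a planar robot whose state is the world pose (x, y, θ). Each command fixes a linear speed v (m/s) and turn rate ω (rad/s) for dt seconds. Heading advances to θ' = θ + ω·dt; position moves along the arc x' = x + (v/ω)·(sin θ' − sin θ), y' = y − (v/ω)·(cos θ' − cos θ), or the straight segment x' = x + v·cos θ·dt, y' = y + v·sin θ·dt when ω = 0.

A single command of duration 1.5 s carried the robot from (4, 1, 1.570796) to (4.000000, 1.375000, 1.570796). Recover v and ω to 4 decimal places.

Δθ = 1.570796 − 1.570796 = 0.000000
ω = Δθ/dt = 0.000000/1.5 = 0.0000
ω = 0 → v = (Δx·cos θ + Δy·sin θ)/dt = 0.2500

v = 0.2500, ω = 0.0000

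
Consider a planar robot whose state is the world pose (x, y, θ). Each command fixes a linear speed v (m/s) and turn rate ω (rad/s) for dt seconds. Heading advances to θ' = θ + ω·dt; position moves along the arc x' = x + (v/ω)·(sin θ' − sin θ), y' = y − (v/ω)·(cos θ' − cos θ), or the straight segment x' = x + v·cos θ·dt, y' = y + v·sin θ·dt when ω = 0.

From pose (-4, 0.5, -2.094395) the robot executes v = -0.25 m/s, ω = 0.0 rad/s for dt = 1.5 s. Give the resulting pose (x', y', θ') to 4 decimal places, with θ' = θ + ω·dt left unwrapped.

(-3.8125, 0.8248, -2.0944)

θ' = -2.0944 + 0.0·1.5 = -2.0944
ω = 0 → straight: x' = -4 + -0.25·cos(-2.0944)·1.5 = -3.8125
y' = 0.5 + -0.25·sin(-2.0944)·1.5 = 0.8248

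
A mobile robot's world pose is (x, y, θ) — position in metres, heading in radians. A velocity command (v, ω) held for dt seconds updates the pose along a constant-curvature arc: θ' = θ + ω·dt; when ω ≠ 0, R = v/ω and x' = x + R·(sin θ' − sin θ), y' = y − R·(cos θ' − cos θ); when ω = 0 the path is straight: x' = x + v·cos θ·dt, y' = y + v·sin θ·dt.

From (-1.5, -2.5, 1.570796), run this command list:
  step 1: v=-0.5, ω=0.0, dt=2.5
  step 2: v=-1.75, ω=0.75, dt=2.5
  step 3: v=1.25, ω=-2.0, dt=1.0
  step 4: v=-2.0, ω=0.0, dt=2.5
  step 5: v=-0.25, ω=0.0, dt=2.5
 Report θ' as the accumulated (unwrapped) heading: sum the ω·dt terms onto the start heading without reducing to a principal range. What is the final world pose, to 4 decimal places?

step 1: θ'=1.5708 (straight) → pose (-1.5000, -3.7500, 1.5708)
step 2: θ'=3.4458 (R=-2.3333) → pose (1.5322, -5.9762, 3.4458)
step 3: θ'=1.4458 (R=-0.6250) → pose (0.7249, -5.3020, 1.4458)
step 4: θ'=1.4458 (straight) → pose (0.1015, -10.2630, 1.4458)
step 5: θ'=1.4458 (straight) → pose (0.0236, -10.8831, 1.4458)

(0.0236, -10.8831, 1.4458)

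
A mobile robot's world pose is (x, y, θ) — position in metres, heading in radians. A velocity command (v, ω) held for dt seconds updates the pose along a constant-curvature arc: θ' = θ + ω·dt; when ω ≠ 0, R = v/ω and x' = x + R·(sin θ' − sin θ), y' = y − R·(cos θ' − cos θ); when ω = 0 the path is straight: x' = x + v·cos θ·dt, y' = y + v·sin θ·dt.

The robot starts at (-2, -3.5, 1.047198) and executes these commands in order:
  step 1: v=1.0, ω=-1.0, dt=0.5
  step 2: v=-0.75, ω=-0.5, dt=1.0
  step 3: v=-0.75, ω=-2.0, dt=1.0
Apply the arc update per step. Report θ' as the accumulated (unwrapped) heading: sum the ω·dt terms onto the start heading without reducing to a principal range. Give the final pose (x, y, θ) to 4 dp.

(-2.7296, -2.8490, -1.9528)

step 1: θ'=0.5472 (R=-1.0000) → pose (-1.6543, -3.1460, 0.5472)
step 2: θ'=0.0472 (R=1.5000) → pose (-2.3639, -3.3634, 0.0472)
step 3: θ'=-1.9528 (R=0.3750) → pose (-2.7296, -2.8490, -1.9528)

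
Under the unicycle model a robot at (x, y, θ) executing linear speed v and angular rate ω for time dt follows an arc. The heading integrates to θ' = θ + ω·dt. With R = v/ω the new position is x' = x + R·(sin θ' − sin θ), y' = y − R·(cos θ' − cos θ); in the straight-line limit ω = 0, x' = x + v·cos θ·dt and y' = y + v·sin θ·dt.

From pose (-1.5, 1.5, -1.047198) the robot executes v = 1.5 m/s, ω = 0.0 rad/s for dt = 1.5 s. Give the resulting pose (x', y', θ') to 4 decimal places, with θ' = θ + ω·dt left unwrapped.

θ' = -1.0472 + 0.0·1.5 = -1.0472
ω = 0 → straight: x' = -1.5 + 1.5·cos(-1.0472)·1.5 = -0.3750
y' = 1.5 + 1.5·sin(-1.0472)·1.5 = -0.4486

(-0.3750, -0.4486, -1.0472)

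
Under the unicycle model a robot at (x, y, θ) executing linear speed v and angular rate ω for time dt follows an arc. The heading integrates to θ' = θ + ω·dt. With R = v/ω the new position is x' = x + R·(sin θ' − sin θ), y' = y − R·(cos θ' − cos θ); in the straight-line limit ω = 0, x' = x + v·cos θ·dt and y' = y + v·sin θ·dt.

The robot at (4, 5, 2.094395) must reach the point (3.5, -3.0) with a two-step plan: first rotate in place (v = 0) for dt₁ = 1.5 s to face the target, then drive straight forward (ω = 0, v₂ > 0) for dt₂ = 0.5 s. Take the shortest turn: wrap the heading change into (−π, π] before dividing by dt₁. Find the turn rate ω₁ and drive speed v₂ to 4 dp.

heading to target = atan2(-3−5, 3.5−4) = -1.6332
Δθ = wrap(-1.6332 − 2.0944) = 2.5556; ω₁ = Δθ/dt₁ = 1.7037
distance = √((3.5−4)² + (-3−5)²) = 8.0156; v₂ = distance/dt₂ = 16.0312

ω₁ = 1.7037, v₂ = 16.0312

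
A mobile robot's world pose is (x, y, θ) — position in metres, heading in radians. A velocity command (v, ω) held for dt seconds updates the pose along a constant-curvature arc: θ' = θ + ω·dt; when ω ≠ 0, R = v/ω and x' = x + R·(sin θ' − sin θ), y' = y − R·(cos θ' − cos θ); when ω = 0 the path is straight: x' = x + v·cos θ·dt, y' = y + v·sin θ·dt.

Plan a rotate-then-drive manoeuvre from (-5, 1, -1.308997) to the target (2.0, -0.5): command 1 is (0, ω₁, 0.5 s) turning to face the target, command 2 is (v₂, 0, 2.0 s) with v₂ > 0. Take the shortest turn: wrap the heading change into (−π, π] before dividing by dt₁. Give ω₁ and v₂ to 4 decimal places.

ω₁ = 2.1958, v₂ = 3.5795

heading to target = atan2(-0.5−1, 2−-5) = -0.2111
Δθ = wrap(-0.2111 − -1.3090) = 1.0979; ω₁ = Δθ/dt₁ = 2.1958
distance = √((2−-5)² + (-0.5−1)²) = 7.1589; v₂ = distance/dt₂ = 3.5795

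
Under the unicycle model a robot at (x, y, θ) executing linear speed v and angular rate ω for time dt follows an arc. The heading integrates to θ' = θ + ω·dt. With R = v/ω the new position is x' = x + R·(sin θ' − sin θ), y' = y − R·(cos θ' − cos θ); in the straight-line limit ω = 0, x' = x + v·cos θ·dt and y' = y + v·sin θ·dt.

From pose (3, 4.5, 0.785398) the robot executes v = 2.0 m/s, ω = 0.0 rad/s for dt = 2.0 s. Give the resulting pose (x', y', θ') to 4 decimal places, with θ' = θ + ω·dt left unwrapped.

(5.8284, 7.3284, 0.7854)

θ' = 0.7854 + 0.0·2.0 = 0.7854
ω = 0 → straight: x' = 3 + 2.0·cos(0.7854)·2.0 = 5.8284
y' = 4.5 + 2.0·sin(0.7854)·2.0 = 7.3284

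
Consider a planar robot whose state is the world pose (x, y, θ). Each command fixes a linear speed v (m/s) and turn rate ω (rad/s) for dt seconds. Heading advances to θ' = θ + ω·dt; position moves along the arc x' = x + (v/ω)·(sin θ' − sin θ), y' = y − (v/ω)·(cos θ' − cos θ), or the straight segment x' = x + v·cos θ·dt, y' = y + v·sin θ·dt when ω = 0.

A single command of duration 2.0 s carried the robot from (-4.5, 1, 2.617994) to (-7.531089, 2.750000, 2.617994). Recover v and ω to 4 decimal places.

Δθ = 2.617994 − 2.617994 = 0.000000
ω = Δθ/dt = 0.000000/2.0 = 0.0000
ω = 0 → v = (Δx·cos θ + Δy·sin θ)/dt = 1.7500

v = 1.7500, ω = 0.0000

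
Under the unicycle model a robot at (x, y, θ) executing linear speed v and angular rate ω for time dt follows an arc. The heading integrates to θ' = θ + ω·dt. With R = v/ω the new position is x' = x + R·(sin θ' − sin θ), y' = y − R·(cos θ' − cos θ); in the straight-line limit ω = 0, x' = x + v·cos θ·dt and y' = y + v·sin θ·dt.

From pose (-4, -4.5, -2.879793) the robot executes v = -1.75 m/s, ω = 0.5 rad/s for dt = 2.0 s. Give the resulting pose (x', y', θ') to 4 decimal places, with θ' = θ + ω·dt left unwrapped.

θ' = -2.8798 + 0.5·2.0 = -1.8798
R = v/ω = -1.75/0.5 = -3.5000
x' = -4 + -3.5000·(sin -1.8798 − sin -2.8798) = -1.5716
y' = -4.5 − -3.5000·(cos -1.8798 − cos -2.8798) = -2.1836

(-1.5716, -2.1836, -1.8798)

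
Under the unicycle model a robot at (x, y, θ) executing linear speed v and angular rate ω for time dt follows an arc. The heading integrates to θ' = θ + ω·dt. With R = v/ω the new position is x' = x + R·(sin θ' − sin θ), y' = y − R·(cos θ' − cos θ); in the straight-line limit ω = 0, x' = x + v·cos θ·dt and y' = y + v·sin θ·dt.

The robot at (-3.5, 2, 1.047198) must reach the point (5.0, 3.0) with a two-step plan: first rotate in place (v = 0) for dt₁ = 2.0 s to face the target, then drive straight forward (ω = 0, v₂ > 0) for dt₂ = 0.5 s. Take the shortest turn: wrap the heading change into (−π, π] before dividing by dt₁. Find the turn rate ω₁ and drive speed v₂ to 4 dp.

ω₁ = -0.4650, v₂ = 17.1172

heading to target = atan2(3−2, 5−-3.5) = 0.1171
Δθ = wrap(0.1171 − 1.0472) = -0.9301; ω₁ = Δθ/dt₁ = -0.4650
distance = √((5−-3.5)² + (3−2)²) = 8.5586; v₂ = distance/dt₂ = 17.1172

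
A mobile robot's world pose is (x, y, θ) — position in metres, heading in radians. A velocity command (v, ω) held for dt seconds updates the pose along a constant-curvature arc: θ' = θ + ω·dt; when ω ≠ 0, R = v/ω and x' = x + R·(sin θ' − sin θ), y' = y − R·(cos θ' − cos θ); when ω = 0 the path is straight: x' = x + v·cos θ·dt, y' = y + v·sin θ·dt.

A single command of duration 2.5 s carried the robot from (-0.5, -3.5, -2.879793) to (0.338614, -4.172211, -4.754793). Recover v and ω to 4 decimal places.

v = -0.5000, ω = -0.7500

Δθ = -4.754793 − -2.879793 = -1.875000
ω = Δθ/dt = -1.875000/2.5 = -0.7500
R = Δx/(sin θ' − sin θ) = 0.6667
v = R·ω = 0.6667·-0.7500 = -0.5000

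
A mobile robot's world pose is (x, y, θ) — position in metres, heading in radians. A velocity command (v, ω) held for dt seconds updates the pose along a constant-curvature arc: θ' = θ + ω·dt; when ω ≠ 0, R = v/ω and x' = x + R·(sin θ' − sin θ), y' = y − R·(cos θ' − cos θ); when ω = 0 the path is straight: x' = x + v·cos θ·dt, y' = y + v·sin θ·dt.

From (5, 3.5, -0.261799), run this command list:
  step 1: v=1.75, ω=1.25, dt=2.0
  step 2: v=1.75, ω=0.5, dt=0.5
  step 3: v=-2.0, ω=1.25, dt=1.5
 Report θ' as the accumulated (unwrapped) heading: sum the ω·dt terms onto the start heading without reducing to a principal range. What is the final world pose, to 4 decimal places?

(8.3166, 7.0546, 4.3632)

step 1: θ'=2.2382 (R=1.4000) → pose (6.4619, 5.7188, 2.2382)
step 2: θ'=2.4882 (R=3.5000) → pose (5.8405, 6.3316, 2.4882)
step 3: θ'=4.3632 (R=-1.6000) → pose (8.3166, 7.0546, 4.3632)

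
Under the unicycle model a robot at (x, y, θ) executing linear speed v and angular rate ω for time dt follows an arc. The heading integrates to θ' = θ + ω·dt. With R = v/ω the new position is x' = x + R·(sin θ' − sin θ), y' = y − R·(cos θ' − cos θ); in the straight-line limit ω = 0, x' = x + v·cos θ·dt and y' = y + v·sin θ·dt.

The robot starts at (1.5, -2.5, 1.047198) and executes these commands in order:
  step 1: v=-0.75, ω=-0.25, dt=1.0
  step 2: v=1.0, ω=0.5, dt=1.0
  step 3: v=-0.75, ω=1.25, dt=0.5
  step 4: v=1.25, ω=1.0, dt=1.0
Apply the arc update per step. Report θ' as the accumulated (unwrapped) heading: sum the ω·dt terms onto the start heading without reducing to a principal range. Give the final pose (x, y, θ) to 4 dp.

step 1: θ'=0.7972 (R=3.0000) → pose (1.0481, -3.0961, 0.7972)
step 2: θ'=1.2972 (R=2.0000) → pose (1.5429, -2.2391, 1.2972)
step 3: θ'=1.9222 (R=-0.6000) → pose (1.5573, -2.6078, 1.9222)
step 4: θ'=2.9222 (R=1.2500) → pose (0.6557, -1.8180, 2.9222)

(0.6557, -1.8180, 2.9222)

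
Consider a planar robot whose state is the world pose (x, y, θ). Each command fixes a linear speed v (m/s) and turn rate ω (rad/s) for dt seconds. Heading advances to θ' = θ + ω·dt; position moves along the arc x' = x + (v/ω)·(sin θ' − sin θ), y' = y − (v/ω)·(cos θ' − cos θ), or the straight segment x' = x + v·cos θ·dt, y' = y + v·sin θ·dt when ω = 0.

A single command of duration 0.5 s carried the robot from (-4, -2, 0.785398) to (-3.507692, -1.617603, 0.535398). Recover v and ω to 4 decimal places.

Δθ = 0.535398 − 0.785398 = -0.250000
ω = Δθ/dt = -0.250000/0.5 = -0.5000
R = Δx/(sin θ' − sin θ) = -2.5000
v = R·ω = -2.5000·-0.5000 = 1.2500

v = 1.2500, ω = -0.5000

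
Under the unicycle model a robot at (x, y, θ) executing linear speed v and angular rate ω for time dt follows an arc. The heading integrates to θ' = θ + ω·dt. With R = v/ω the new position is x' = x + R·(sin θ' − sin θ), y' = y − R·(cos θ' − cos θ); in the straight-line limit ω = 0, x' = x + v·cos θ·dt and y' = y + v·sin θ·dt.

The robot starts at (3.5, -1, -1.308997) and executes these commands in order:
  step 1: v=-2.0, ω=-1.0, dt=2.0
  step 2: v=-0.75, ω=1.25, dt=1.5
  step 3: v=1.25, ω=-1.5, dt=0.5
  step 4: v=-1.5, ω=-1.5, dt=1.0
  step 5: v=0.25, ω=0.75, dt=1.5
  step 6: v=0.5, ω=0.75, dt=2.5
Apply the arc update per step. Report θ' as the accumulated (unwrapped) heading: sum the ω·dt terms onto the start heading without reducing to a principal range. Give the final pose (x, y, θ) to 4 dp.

step 1: θ'=-3.3090 (R=2.0000) → pose (5.7651, 1.4897, -3.3090)
step 2: θ'=-1.4340 (R=-0.6000) → pose (6.4595, 2.1631, -1.4340)
step 3: θ'=-2.1840 (R=-0.8333) → pose (6.3154, 1.5699, -2.1840)
step 4: θ'=-3.6840 (R=1.0000) → pose (7.6494, 1.8509, -3.6840)
step 5: θ'=-2.5590 (R=0.3333) → pose (7.2940, 1.8437, -2.5590)
step 6: θ'=-0.6840 (R=0.6667) → pose (7.2395, 0.7703, -0.6840)

(7.2395, 0.7703, -0.6840)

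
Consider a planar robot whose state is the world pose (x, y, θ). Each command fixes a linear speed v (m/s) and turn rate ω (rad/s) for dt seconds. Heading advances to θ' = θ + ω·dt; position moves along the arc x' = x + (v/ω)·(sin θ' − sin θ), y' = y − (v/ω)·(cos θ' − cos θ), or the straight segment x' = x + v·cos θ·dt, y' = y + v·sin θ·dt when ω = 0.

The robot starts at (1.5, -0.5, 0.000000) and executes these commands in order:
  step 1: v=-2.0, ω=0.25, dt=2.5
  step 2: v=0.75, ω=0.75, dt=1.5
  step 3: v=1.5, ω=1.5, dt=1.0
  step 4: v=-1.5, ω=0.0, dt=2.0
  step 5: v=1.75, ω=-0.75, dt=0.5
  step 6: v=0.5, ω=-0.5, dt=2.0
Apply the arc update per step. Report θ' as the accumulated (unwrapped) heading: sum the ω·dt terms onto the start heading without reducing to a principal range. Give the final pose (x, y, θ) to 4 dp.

(-2.4495, 0.8513, 1.8750)

step 1: θ'=0.6250 (R=-8.0000) → pose (-3.1808, -2.0123, 0.6250)
step 2: θ'=1.7500 (R=1.0000) → pose (-2.7819, -1.0231, 1.7500)
step 3: θ'=3.2500 (R=1.0000) → pose (-3.8741, -0.2072, 3.2500)
step 4: θ'=3.2500 (straight) → pose (-0.8917, 0.1174, 3.2500)
step 5: θ'=2.8750 (R=-2.3333) → pose (-1.7588, 0.1861, 2.8750)
step 6: θ'=1.8750 (R=-1.0000) → pose (-2.4495, 0.8513, 1.8750)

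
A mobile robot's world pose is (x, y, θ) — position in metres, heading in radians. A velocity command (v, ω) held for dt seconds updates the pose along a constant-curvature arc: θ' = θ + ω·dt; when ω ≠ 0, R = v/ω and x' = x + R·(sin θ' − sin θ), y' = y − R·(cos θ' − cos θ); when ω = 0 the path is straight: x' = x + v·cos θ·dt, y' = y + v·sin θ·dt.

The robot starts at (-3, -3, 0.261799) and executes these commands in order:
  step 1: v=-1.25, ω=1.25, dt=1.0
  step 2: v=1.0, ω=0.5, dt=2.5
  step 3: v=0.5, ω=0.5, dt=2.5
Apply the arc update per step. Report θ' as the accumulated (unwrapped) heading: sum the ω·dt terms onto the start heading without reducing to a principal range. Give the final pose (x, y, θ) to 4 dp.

(-6.1297, -2.2156, 4.0118)

step 1: θ'=1.5118 (R=-1.0000) → pose (-3.7394, -3.9070, 1.5118)
step 2: θ'=2.7618 (R=2.0000) → pose (-4.9945, -1.9316, 2.7618)
step 3: θ'=4.0118 (R=1.0000) → pose (-6.1297, -2.2156, 4.0118)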